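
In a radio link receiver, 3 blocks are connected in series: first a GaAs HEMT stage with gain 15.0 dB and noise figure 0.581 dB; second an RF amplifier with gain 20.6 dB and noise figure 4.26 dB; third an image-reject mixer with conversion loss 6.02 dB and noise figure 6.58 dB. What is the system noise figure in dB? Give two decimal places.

Convert to linear (a loss of L dB is a gain of −L dB): F_i = 10^(NF_i/10), G_i = 10^(G_i,dB/10)
  Stage 1: F_1 = 10^(0.581/10) = 1.143, G_1 = 10^(15.0/10) = 31.62
  Stage 2: F_2 = 10^(4.26/10) = 2.667, G_2 = 10^(20.6/10) = 114.8
  Stage 3: F_3 = 10^(6.58/10) = 4.550, G_3 = 10^(−6.02/10) = 0.2500
Friis cascade:
  F = 1.143 + (2.667 − 1)/31.62 + (4.550 − 1)/3631 = 1.197
NF = 10 log₁₀(1.197) = 0.78 dB

0.78 dB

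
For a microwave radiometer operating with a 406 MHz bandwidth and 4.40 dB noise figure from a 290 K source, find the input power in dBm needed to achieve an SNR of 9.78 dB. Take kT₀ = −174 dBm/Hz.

Sensitivity = −174 + 10 log₁₀(B) + NF + SNR_min
= −174 + 86.09 + 4.40 + 9.78
= −73.73 dBm → −73.7 dBm

−73.7 dBm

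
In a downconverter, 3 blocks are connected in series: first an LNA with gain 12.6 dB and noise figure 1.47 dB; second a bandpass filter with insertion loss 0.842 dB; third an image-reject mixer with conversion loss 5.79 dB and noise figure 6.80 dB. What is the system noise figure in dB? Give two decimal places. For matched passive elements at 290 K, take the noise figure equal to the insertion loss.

Convert to linear (a loss of L dB is a gain of −L dB): F_i = 10^(NF_i/10), G_i = 10^(G_i,dB/10)
  Stage 1: F_1 = 10^(1.47/10) = 1.403, G_1 = 10^(12.6/10) = 18.20
  Stage 2: F_2 = 10^(0.842/10) = 1.214, G_2 = 10^(−0.842/10) = 0.8238
  Stage 3: F_3 = 10^(6.80/10) = 4.786, G_3 = 10^(−5.79/10) = 0.2636
Friis cascade:
  F = 1.403 + (1.214 − 1)/18.20 + (4.786 − 1)/14.99 = 1.667
NF = 10 log₁₀(1.667) = 2.22 dB

2.22 dB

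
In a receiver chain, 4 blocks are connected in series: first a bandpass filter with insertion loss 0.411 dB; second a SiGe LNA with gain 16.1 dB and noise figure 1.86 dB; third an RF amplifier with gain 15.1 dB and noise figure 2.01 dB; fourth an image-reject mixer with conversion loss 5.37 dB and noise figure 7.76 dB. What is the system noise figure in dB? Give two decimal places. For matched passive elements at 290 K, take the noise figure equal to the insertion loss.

2.32 dB

Convert to linear (a loss of L dB is a gain of −L dB): F_i = 10^(NF_i/10), G_i = 10^(G_i,dB/10)
  Stage 1: F_1 = 10^(0.411/10) = 1.099, G_1 = 10^(−0.411/10) = 0.9097
  Stage 2: F_2 = 10^(1.86/10) = 1.535, G_2 = 10^(16.1/10) = 40.74
  Stage 3: F_3 = 10^(2.01/10) = 1.589, G_3 = 10^(15.1/10) = 32.36
  Stage 4: F_4 = 10^(7.76/10) = 5.970, G_4 = 10^(−5.37/10) = 0.2904
Friis cascade:
  F = 1.099 + (1.535 − 1)/0.9097 + (1.589 − 1)/37.06 + (5.970 − 1)/1199 = 1.707
NF = 10 log₁₀(1.707) = 2.32 dB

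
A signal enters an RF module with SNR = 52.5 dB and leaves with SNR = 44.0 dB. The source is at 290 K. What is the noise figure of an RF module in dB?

NF (dB) = SNR_in(dB) − SNR_out(dB) when the source is at T₀
NF = 52.5 − 44.0 = 8.5 dB

8.5 dB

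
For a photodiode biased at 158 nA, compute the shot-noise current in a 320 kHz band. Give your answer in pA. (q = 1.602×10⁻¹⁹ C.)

127 pA

I_n = √(2qI·B)
2qI·B = 2 × 1.602×10⁻¹⁹ × 1.58×10⁻⁷ × 3.20×10⁵ = 1.62×10⁻²⁰ A²
I_n = √(1.62×10⁻²⁰) = 1.27×10⁻¹⁰ A = 127 pA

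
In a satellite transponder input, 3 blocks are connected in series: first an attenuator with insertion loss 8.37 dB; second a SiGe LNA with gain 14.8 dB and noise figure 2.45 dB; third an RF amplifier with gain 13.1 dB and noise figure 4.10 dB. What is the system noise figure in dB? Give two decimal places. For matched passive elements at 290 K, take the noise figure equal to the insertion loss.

10.95 dB

Convert to linear (a loss of L dB is a gain of −L dB): F_i = 10^(NF_i/10), G_i = 10^(G_i,dB/10)
  Stage 1: F_1 = 10^(8.37/10) = 6.871, G_1 = 10^(−8.37/10) = 0.1455
  Stage 2: F_2 = 10^(2.45/10) = 1.758, G_2 = 10^(14.8/10) = 30.20
  Stage 3: F_3 = 10^(4.10/10) = 2.570, G_3 = 10^(13.1/10) = 20.42
Friis cascade:
  F = 6.871 + (1.758 − 1)/0.1455 + (2.570 − 1)/4.395 = 12.44
NF = 10 log₁₀(12.44) = 10.95 dB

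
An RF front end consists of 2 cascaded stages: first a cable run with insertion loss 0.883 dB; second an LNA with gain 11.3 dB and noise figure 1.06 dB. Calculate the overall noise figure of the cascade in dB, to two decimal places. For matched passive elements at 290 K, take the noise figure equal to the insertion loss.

1.94 dB

Convert to linear (a loss of L dB is a gain of −L dB): F_i = 10^(NF_i/10), G_i = 10^(G_i,dB/10)
  Stage 1: F_1 = 10^(0.883/10) = 1.225, G_1 = 10^(−0.883/10) = 0.8160
  Stage 2: F_2 = 10^(1.06/10) = 1.276, G_2 = 10^(11.3/10) = 13.49
Friis cascade:
  F = 1.225 + (1.276 − 1)/0.8160 = 1.564
NF = 10 log₁₀(1.564) = 1.94 dB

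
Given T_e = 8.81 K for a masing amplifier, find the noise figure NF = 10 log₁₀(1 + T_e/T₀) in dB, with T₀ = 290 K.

0.130 dB

F = 1 + T_e/T₀ = 1 + 8.81/290 = 1.03038
NF = 10 log₁₀(1.03038) = 0.130 dB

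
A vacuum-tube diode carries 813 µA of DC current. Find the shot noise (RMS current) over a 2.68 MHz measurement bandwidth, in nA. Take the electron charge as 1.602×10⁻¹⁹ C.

26.4 nA

I_n = √(2qI·B)
2qI·B = 2 × 1.602×10⁻¹⁹ × 8.13×10⁻⁴ × 2.68×10⁶ = 6.98×10⁻¹⁶ A²
I_n = √(6.98×10⁻¹⁶) = 2.64×10⁻⁸ A = 26.4 nA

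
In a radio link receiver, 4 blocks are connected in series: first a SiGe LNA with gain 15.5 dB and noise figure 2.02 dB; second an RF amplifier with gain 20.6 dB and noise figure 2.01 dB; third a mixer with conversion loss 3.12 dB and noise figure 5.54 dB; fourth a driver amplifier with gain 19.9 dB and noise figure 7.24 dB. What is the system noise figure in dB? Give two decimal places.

2.07 dB

Convert to linear (a loss of L dB is a gain of −L dB): F_i = 10^(NF_i/10), G_i = 10^(G_i,dB/10)
  Stage 1: F_1 = 10^(2.02/10) = 1.592, G_1 = 10^(15.5/10) = 35.48
  Stage 2: F_2 = 10^(2.01/10) = 1.589, G_2 = 10^(20.6/10) = 114.8
  Stage 3: F_3 = 10^(5.54/10) = 3.581, G_3 = 10^(−3.12/10) = 0.4875
  Stage 4: F_4 = 10^(7.24/10) = 5.297, G_4 = 10^(19.9/10) = 97.72
Friis cascade:
  F = 1.592 + (1.589 − 1)/35.48 + (3.581 − 1)/4074 + (5.297 − 1)/1986 = 1.612
NF = 10 log₁₀(1.612) = 2.07 dB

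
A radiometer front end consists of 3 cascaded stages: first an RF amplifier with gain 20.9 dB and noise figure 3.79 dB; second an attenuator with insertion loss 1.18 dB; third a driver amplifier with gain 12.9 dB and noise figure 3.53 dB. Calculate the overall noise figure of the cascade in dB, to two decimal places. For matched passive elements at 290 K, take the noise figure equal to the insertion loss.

Convert to linear (a loss of L dB is a gain of −L dB): F_i = 10^(NF_i/10), G_i = 10^(G_i,dB/10)
  Stage 1: F_1 = 10^(3.79/10) = 2.393, G_1 = 10^(20.9/10) = 123.0
  Stage 2: F_2 = 10^(1.18/10) = 1.312, G_2 = 10^(−1.18/10) = 0.7621
  Stage 3: F_3 = 10^(3.53/10) = 2.254, G_3 = 10^(12.9/10) = 19.50
Friis cascade:
  F = 2.393 + (1.312 − 1)/123.0 + (2.254 − 1)/93.76 = 2.409
NF = 10 log₁₀(2.409) = 3.82 dB

3.82 dB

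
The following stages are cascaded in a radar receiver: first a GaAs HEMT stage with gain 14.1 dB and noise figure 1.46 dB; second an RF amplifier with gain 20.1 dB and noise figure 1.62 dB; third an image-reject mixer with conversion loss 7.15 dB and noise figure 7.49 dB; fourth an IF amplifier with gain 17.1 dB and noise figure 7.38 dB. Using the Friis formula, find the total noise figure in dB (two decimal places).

1.55 dB

Convert to linear (a loss of L dB is a gain of −L dB): F_i = 10^(NF_i/10), G_i = 10^(G_i,dB/10)
  Stage 1: F_1 = 10^(1.46/10) = 1.400, G_1 = 10^(14.1/10) = 25.70
  Stage 2: F_2 = 10^(1.62/10) = 1.452, G_2 = 10^(20.1/10) = 102.3
  Stage 3: F_3 = 10^(7.49/10) = 5.610, G_3 = 10^(−7.15/10) = 0.1928
  Stage 4: F_4 = 10^(7.38/10) = 5.470, G_4 = 10^(17.1/10) = 51.29
Friis cascade:
  F = 1.400 + (1.452 − 1)/25.70 + (5.610 − 1)/2630 + (5.470 − 1)/507.0 = 1.428
NF = 10 log₁₀(1.428) = 1.55 dB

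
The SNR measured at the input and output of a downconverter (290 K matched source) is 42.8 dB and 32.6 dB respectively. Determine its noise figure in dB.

NF (dB) = SNR_in(dB) − SNR_out(dB) when the source is at T₀
NF = 42.8 − 32.6 = 10.2 dB

10.2 dB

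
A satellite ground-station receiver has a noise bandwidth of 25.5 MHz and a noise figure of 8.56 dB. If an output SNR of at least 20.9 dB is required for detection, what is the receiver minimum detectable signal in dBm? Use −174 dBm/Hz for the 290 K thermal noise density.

−70.5 dBm

Sensitivity = −174 + 10 log₁₀(B) + NF + SNR_min
= −174 + 74.07 + 8.56 + 20.9
= −70.47 dBm → −70.5 dBm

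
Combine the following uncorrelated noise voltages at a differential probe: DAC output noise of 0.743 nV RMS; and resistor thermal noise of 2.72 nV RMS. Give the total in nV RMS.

2.82 nV

Uncorrelated sources add in power (mean-square): V_tot = √(ΣV_i²)
V_tot = √[(7.43×10⁻¹⁰)² + (2.72×10⁻⁹)²] = 2.82×10⁻⁹ V = 2.82 nV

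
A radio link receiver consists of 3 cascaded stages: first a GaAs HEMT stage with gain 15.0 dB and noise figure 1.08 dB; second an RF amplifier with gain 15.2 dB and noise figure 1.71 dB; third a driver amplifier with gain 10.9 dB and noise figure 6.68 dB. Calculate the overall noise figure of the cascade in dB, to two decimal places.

1.14 dB

Convert to linear (a loss of L dB is a gain of −L dB): F_i = 10^(NF_i/10), G_i = 10^(G_i,dB/10)
  Stage 1: F_1 = 10^(1.08/10) = 1.282, G_1 = 10^(15.0/10) = 31.62
  Stage 2: F_2 = 10^(1.71/10) = 1.483, G_2 = 10^(15.2/10) = 33.11
  Stage 3: F_3 = 10^(6.68/10) = 4.656, G_3 = 10^(10.9/10) = 12.30
Friis cascade:
  F = 1.282 + (1.483 − 1)/31.62 + (4.656 − 1)/1047 = 1.301
NF = 10 log₁₀(1.301) = 1.14 dB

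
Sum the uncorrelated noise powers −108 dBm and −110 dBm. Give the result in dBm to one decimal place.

Convert to linear, add, convert back:
P₁ = 1.58×10⁻¹⁴ W, P₂ = 1.00×10⁻¹⁴ W
P_tot = 2.58×10⁻¹⁴ W → 10 log₁₀(P_tot / 10⁻³) = −105.9 dBm

−105.9 dBm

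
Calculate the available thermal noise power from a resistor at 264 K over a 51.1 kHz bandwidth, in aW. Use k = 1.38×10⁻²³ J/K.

186 aW

P_n = kTB = 1.38×10⁻²³ × 264 × 5.11×10⁴ = 1.86×10⁻¹⁶ W = 186 aW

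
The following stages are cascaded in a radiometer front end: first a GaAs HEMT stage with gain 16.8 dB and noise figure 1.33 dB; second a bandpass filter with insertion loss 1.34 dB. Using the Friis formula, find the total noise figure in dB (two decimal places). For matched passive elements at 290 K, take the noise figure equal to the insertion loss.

Convert to linear (a loss of L dB is a gain of −L dB): F_i = 10^(NF_i/10), G_i = 10^(G_i,dB/10)
  Stage 1: F_1 = 10^(1.33/10) = 1.358, G_1 = 10^(16.8/10) = 47.86
  Stage 2: F_2 = 10^(1.34/10) = 1.361, G_2 = 10^(−1.34/10) = 0.7345
Friis cascade:
  F = 1.358 + (1.361 − 1)/47.86 = 1.366
NF = 10 log₁₀(1.366) = 1.35 dB

1.35 dB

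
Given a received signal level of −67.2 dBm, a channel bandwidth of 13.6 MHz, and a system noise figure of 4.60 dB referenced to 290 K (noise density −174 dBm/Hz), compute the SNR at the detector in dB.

30.9 dB

Noise floor: N = −174 + 10 log₁₀(B) + NF
10 log₁₀(1.36×10⁷) = 71.34 dB
N = −174 + 71.34 + 4.60 = −98.06 dBm
SNR = P_sig − N = −67.2 − (−98.06) = 30.86 dB → 30.9 dB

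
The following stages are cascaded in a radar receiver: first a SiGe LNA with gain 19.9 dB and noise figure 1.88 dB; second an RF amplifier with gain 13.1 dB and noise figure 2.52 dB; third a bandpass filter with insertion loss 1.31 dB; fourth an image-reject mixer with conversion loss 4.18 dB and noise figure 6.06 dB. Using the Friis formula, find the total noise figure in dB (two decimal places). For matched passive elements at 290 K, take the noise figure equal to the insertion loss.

Convert to linear (a loss of L dB is a gain of −L dB): F_i = 10^(NF_i/10), G_i = 10^(G_i,dB/10)
  Stage 1: F_1 = 10^(1.88/10) = 1.542, G_1 = 10^(19.9/10) = 97.72
  Stage 2: F_2 = 10^(2.52/10) = 1.786, G_2 = 10^(13.1/10) = 20.42
  Stage 3: F_3 = 10^(1.31/10) = 1.352, G_3 = 10^(−1.31/10) = 0.7396
  Stage 4: F_4 = 10^(6.06/10) = 4.036, G_4 = 10^(−4.18/10) = 0.3819
Friis cascade:
  F = 1.542 + (1.786 − 1)/97.72 + (1.352 − 1)/1995 + (4.036 − 1)/1476 = 1.552
NF = 10 log₁₀(1.552) = 1.91 dB

1.91 dB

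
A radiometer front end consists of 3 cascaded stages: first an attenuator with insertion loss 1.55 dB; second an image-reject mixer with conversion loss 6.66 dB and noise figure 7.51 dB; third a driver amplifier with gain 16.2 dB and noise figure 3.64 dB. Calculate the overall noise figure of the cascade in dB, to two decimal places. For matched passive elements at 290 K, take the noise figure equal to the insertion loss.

12.24 dB

Convert to linear (a loss of L dB is a gain of −L dB): F_i = 10^(NF_i/10), G_i = 10^(G_i,dB/10)
  Stage 1: F_1 = 10^(1.55/10) = 1.429, G_1 = 10^(−1.55/10) = 0.6998
  Stage 2: F_2 = 10^(7.51/10) = 5.636, G_2 = 10^(−6.66/10) = 0.2158
  Stage 3: F_3 = 10^(3.64/10) = 2.312, G_3 = 10^(16.2/10) = 41.69
Friis cascade:
  F = 1.429 + (5.636 − 1)/0.6998 + (2.312 − 1)/0.1510 = 16.74
NF = 10 log₁₀(16.74) = 12.24 dB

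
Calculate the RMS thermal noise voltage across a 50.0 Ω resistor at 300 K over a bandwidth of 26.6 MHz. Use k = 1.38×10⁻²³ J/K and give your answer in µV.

V_n = √(4kTRB)
4kTRB = 4 × 1.38×10⁻²³ × 300 × 5.00×10¹ × 2.66×10⁷ = 2.20×10⁻¹¹ V²
V_n = √(2.20×10⁻¹¹) = 4.69×10⁻⁶ V = 4.69 µV

4.69 µV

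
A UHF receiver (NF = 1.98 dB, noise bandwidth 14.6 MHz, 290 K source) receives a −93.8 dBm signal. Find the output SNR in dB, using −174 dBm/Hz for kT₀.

6.6 dB

Noise floor: N = −174 + 10 log₁₀(B) + NF
10 log₁₀(1.46×10⁷) = 71.64 dB
N = −174 + 71.64 + 1.98 = −100.38 dBm
SNR = P_sig − N = −93.8 − (−100.38) = 6.58 dB → 6.6 dB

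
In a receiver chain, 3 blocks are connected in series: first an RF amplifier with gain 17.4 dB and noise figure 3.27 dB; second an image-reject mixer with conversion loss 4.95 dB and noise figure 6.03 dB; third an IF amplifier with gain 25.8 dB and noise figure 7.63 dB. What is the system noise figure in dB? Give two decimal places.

Convert to linear (a loss of L dB is a gain of −L dB): F_i = 10^(NF_i/10), G_i = 10^(G_i,dB/10)
  Stage 1: F_1 = 10^(3.27/10) = 2.123, G_1 = 10^(17.4/10) = 54.95
  Stage 2: F_2 = 10^(6.03/10) = 4.009, G_2 = 10^(−4.95/10) = 0.3199
  Stage 3: F_3 = 10^(7.63/10) = 5.794, G_3 = 10^(25.8/10) = 380.2
Friis cascade:
  F = 2.123 + (4.009 − 1)/54.95 + (5.794 − 1)/17.58 = 2.451
NF = 10 log₁₀(2.451) = 3.89 dB

3.89 dB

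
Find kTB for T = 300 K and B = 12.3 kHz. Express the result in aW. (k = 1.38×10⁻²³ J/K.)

P_n = kTB = 1.38×10⁻²³ × 300 × 1.23×10⁴ = 5.09×10⁻¹⁷ W = 50.9 aW

50.9 aW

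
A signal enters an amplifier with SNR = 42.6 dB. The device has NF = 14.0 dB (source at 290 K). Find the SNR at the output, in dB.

By definition F = SNR_in/SNR_out, so in dB: SNR_out = SNR_in − NF
SNR_out = 42.6 − 14.0 = 28.6 dB

28.6 dB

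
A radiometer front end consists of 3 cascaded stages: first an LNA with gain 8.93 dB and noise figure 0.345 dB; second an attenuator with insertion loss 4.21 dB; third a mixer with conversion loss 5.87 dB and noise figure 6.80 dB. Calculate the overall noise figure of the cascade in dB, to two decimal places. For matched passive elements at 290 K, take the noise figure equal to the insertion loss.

Convert to linear (a loss of L dB is a gain of −L dB): F_i = 10^(NF_i/10), G_i = 10^(G_i,dB/10)
  Stage 1: F_1 = 10^(0.345/10) = 1.083, G_1 = 10^(8.93/10) = 7.816
  Stage 2: F_2 = 10^(4.21/10) = 2.636, G_2 = 10^(−4.21/10) = 0.3793
  Stage 3: F_3 = 10^(6.80/10) = 4.786, G_3 = 10^(−5.87/10) = 0.2588
Friis cascade:
  F = 1.083 + (2.636 − 1)/7.816 + (4.786 − 1)/2.965 = 2.569
NF = 10 log₁₀(2.569) = 4.10 dB

4.10 dB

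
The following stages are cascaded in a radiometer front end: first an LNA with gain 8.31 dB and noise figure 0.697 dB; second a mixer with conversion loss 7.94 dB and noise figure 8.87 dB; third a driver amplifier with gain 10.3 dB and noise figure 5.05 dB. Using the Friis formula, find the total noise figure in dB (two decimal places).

Convert to linear (a loss of L dB is a gain of −L dB): F_i = 10^(NF_i/10), G_i = 10^(G_i,dB/10)
  Stage 1: F_1 = 10^(0.697/10) = 1.174, G_1 = 10^(8.31/10) = 6.776
  Stage 2: F_2 = 10^(8.87/10) = 7.709, G_2 = 10^(−7.94/10) = 0.1607
  Stage 3: F_3 = 10^(5.05/10) = 3.199, G_3 = 10^(10.3/10) = 10.72
Friis cascade:
  F = 1.174 + (7.709 − 1)/6.776 + (3.199 − 1)/1.089 = 4.183
NF = 10 log₁₀(4.183) = 6.22 dB

6.22 dB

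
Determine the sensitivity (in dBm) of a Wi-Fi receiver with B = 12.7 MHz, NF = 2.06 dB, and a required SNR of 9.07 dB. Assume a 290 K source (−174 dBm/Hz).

−91.8 dBm

Sensitivity = −174 + 10 log₁₀(B) + NF + SNR_min
= −174 + 71.04 + 2.06 + 9.07
= −91.83 dBm → −91.8 dBm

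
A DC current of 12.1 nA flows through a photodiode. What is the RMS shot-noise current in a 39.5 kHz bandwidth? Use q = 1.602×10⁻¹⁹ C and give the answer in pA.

I_n = √(2qI·B)
2qI·B = 2 × 1.602×10⁻¹⁹ × 1.21×10⁻⁸ × 3.95×10⁴ = 1.53×10⁻²² A²
I_n = √(1.53×10⁻²²) = 1.24×10⁻¹¹ A = 12.4 pA

12.4 pA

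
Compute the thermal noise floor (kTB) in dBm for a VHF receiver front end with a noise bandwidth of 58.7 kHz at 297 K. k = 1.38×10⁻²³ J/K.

−126.2 dBm

P_n = kTB = 1.38×10⁻²³ × 297 × 5.87×10⁴ = 2.41×10⁻¹⁶ W
In dBm: 10 log₁₀(2.41×10⁻¹⁶ / 10⁻³) = −126.2 dBm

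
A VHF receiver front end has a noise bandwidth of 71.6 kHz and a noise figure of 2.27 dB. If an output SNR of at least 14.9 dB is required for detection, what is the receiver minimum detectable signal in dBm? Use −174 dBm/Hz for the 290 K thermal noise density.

Sensitivity = −174 + 10 log₁₀(B) + NF + SNR_min
= −174 + 48.55 + 2.27 + 14.9
= −108.28 dBm → −108.3 dBm

−108.3 dBm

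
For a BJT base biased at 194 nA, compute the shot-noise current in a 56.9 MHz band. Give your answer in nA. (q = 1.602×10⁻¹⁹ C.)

1.88 nA

I_n = √(2qI·B)
2qI·B = 2 × 1.602×10⁻¹⁹ × 1.94×10⁻⁷ × 5.69×10⁷ = 3.54×10⁻¹⁸ A²
I_n = √(3.54×10⁻¹⁸) = 1.88×10⁻⁹ A = 1.88 nA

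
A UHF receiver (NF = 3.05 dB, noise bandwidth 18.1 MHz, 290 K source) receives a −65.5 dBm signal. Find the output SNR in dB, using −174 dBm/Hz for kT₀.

Noise floor: N = −174 + 10 log₁₀(B) + NF
10 log₁₀(1.81×10⁷) = 72.58 dB
N = −174 + 72.58 + 3.05 = −98.37 dBm
SNR = P_sig − N = −65.5 − (−98.37) = 32.87 dB → 32.9 dB

32.9 dB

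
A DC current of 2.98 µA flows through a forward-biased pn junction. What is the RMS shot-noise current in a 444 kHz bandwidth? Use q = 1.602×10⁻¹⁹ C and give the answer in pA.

651 pA

I_n = √(2qI·B)
2qI·B = 2 × 1.602×10⁻¹⁹ × 2.98×10⁻⁶ × 4.44×10⁵ = 4.24×10⁻¹⁹ A²
I_n = √(4.24×10⁻¹⁹) = 6.51×10⁻¹⁰ A = 651 pA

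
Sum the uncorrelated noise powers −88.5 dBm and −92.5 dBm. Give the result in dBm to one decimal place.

−87.0 dBm

Convert to linear, add, convert back:
P₁ = 1.41×10⁻¹² W, P₂ = 5.62×10⁻¹³ W
P_tot = 1.97×10⁻¹² W → 10 log₁₀(P_tot / 10⁻³) = −87.0 dBm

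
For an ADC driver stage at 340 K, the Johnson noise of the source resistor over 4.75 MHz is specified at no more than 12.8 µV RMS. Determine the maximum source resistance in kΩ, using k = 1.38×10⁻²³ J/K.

1.84 kΩ

Johnson–Nyquist: V_n = √(4kTRB) ⇒ R = V_n² / (4kTB)
4kTB = 4 × 1.38×10⁻²³ × 340 × 4.75×10⁶ = 8.91×10⁻¹⁴
R = (1.28×10⁻⁵)² / 8.91×10⁻¹⁴ = 1.84×10³ Ω = 1.84 kΩ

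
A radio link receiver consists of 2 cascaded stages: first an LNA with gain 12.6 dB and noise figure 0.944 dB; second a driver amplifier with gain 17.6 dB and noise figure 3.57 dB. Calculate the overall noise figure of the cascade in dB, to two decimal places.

1.18 dB

Convert to linear (a loss of L dB is a gain of −L dB): F_i = 10^(NF_i/10), G_i = 10^(G_i,dB/10)
  Stage 1: F_1 = 10^(0.944/10) = 1.243, G_1 = 10^(12.6/10) = 18.20
  Stage 2: F_2 = 10^(3.57/10) = 2.275, G_2 = 10^(17.6/10) = 57.54
Friis cascade:
  F = 1.243 + (2.275 − 1)/18.20 = 1.313
NF = 10 log₁₀(1.313) = 1.18 dB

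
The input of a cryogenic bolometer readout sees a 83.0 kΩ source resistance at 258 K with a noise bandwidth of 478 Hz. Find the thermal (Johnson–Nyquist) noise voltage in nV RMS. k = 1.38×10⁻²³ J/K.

V_n = √(4kTRB)
4kTRB = 4 × 1.38×10⁻²³ × 258 × 8.30×10⁴ × 4.78×10² = 5.65×10⁻¹³ V²
V_n = √(5.65×10⁻¹³) = 7.52×10⁻⁷ V = 752 nV

752 nV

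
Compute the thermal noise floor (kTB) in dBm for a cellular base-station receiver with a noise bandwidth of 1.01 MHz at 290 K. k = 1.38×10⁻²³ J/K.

P_n = kTB = 1.38×10⁻²³ × 290 × 1.01×10⁶ = 4.04×10⁻¹⁵ W
In dBm: 10 log₁₀(4.04×10⁻¹⁵ / 10⁻³) = −113.9 dBm

−113.9 dBm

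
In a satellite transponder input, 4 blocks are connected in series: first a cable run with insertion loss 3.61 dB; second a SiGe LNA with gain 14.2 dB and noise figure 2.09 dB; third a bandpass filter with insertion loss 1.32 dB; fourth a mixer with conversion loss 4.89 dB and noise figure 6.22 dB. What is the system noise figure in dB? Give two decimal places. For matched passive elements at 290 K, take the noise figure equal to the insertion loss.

Convert to linear (a loss of L dB is a gain of −L dB): F_i = 10^(NF_i/10), G_i = 10^(G_i,dB/10)
  Stage 1: F_1 = 10^(3.61/10) = 2.296, G_1 = 10^(−3.61/10) = 0.4355
  Stage 2: F_2 = 10^(2.09/10) = 1.618, G_2 = 10^(14.2/10) = 26.30
  Stage 3: F_3 = 10^(1.32/10) = 1.355, G_3 = 10^(−1.32/10) = 0.7379
  Stage 4: F_4 = 10^(6.22/10) = 4.188, G_4 = 10^(−4.89/10) = 0.3243
Friis cascade:
  F = 2.296 + (1.618 − 1)/0.4355 + (1.355 − 1)/11.46 + (4.188 − 1)/8.453 = 4.124
NF = 10 log₁₀(4.124) = 6.15 dB

6.15 dB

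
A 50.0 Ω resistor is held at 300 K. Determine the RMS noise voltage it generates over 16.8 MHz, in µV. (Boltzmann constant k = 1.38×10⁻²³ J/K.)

3.73 µV

V_n = √(4kTRB)
4kTRB = 4 × 1.38×10⁻²³ × 300 × 5.00×10¹ × 1.68×10⁷ = 1.39×10⁻¹¹ V²
V_n = √(1.39×10⁻¹¹) = 3.73×10⁻⁶ V = 3.73 µV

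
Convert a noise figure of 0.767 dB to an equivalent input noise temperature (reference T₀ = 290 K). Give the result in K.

F = 10^(0.767/10) = 1.19316
T_e = (F − 1)·T₀ = (1.19316 − 1) × 290 = 56.0 K

56.0 K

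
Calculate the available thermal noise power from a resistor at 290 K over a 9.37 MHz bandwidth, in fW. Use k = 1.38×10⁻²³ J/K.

37.5 fW

P_n = kTB = 1.38×10⁻²³ × 290 × 9.37×10⁶ = 3.75×10⁻¹⁴ W = 37.5 fW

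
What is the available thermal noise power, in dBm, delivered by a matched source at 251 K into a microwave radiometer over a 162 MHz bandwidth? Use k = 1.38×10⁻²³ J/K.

P_n = kTB = 1.38×10⁻²³ × 251 × 1.62×10⁸ = 5.61×10⁻¹³ W
In dBm: 10 log₁₀(5.61×10⁻¹³ / 10⁻³) = −92.5 dBm

−92.5 dBm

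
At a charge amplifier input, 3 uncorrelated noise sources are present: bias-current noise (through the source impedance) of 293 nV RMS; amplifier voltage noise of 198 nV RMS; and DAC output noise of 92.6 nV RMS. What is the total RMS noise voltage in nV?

366 nV

Uncorrelated sources add in power (mean-square): V_tot = √(ΣV_i²)
V_tot = √[(2.93×10⁻⁷)² + (1.98×10⁻⁷)² + (9.26×10⁻⁸)²] = 3.66×10⁻⁷ V = 366 nV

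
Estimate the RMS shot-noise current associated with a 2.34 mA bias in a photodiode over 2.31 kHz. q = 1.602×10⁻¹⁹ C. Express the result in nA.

I_n = √(2qI·B)
2qI·B = 2 × 1.602×10⁻¹⁹ × 2.34×10⁻³ × 2.31×10³ = 1.73×10⁻¹⁸ A²
I_n = √(1.73×10⁻¹⁸) = 1.32×10⁻⁹ A = 1.32 nA

1.32 nA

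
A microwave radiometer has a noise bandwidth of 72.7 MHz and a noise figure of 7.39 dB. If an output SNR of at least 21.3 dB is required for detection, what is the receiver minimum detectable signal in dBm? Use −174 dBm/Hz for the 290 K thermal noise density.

Sensitivity = −174 + 10 log₁₀(B) + NF + SNR_min
= −174 + 78.62 + 7.39 + 21.3
= −66.69 dBm → −66.7 dBm

−66.7 dBm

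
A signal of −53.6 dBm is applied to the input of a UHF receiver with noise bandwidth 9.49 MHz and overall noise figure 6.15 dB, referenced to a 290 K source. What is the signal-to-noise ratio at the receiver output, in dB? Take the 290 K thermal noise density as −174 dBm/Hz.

44.5 dB

Noise floor: N = −174 + 10 log₁₀(B) + NF
10 log₁₀(9.49×10⁶) = 69.77 dB
N = −174 + 69.77 + 6.15 = −98.08 dBm
SNR = P_sig − N = −53.6 − (−98.08) = 44.48 dB → 44.5 dB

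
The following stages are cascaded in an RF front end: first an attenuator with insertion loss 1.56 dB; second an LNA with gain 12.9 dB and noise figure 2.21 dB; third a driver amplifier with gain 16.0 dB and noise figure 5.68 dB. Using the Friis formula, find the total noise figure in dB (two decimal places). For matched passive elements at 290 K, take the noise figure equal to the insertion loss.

4.12 dB

Convert to linear (a loss of L dB is a gain of −L dB): F_i = 10^(NF_i/10), G_i = 10^(G_i,dB/10)
  Stage 1: F_1 = 10^(1.56/10) = 1.432, G_1 = 10^(−1.56/10) = 0.6982
  Stage 2: F_2 = 10^(2.21/10) = 1.663, G_2 = 10^(12.9/10) = 19.50
  Stage 3: F_3 = 10^(5.68/10) = 3.698, G_3 = 10^(16.0/10) = 39.81
Friis cascade:
  F = 1.432 + (1.663 − 1)/0.6982 + (3.698 − 1)/13.61 = 2.581
NF = 10 log₁₀(2.581) = 4.12 dB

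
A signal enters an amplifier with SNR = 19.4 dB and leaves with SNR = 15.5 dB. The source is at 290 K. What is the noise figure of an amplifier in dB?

NF (dB) = SNR_in(dB) − SNR_out(dB) when the source is at T₀
NF = 19.4 − 15.5 = 3.9 dB

3.9 dB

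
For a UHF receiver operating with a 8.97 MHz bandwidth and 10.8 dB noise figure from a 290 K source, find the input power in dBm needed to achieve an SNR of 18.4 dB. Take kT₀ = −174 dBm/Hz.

Sensitivity = −174 + 10 log₁₀(B) + NF + SNR_min
= −174 + 69.53 + 10.8 + 18.4
= −75.27 dBm → −75.3 dBm

−75.3 dBm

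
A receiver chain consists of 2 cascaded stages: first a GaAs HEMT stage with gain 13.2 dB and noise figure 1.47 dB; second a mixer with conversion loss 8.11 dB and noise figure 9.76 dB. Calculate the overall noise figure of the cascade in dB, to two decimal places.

2.57 dB

Convert to linear (a loss of L dB is a gain of −L dB): F_i = 10^(NF_i/10), G_i = 10^(G_i,dB/10)
  Stage 1: F_1 = 10^(1.47/10) = 1.403, G_1 = 10^(13.2/10) = 20.89
  Stage 2: F_2 = 10^(9.76/10) = 9.462, G_2 = 10^(−8.11/10) = 0.1545
Friis cascade:
  F = 1.403 + (9.462 − 1)/20.89 = 1.808
NF = 10 log₁₀(1.808) = 2.57 dB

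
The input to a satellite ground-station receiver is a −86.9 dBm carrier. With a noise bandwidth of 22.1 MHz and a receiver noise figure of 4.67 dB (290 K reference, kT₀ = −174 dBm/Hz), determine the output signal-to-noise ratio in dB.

9.0 dB

Noise floor: N = −174 + 10 log₁₀(B) + NF
10 log₁₀(2.21×10⁷) = 73.44 dB
N = −174 + 73.44 + 4.67 = −95.89 dBm
SNR = P_sig − N = −86.9 − (−95.89) = 8.99 dB → 9.0 dB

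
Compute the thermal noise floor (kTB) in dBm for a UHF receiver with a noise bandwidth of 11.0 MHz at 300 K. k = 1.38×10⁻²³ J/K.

P_n = kTB = 1.38×10⁻²³ × 300 × 1.10×10⁷ = 4.55×10⁻¹⁴ W
In dBm: 10 log₁₀(4.55×10⁻¹⁴ / 10⁻³) = −103.4 dBm

−103.4 dBm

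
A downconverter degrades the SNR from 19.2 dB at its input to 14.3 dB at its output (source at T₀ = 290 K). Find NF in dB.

4.9 dB

NF (dB) = SNR_in(dB) − SNR_out(dB) when the source is at T₀
NF = 19.2 − 14.3 = 4.9 dB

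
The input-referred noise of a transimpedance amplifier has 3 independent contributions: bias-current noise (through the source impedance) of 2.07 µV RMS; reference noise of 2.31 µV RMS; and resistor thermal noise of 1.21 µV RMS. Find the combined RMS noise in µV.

Uncorrelated sources add in power (mean-square): V_tot = √(ΣV_i²)
V_tot = √[(2.07×10⁻⁶)² + (2.31×10⁻⁶)² + (1.21×10⁻⁶)²] = 3.33×10⁻⁶ V = 3.33 µV

3.33 µV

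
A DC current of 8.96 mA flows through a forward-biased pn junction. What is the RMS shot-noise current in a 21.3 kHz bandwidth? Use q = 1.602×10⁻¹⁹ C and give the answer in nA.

I_n = √(2qI·B)
2qI·B = 2 × 1.602×10⁻¹⁹ × 8.96×10⁻³ × 2.13×10⁴ = 6.11×10⁻¹⁷ A²
I_n = √(6.11×10⁻¹⁷) = 7.82×10⁻⁹ A = 7.82 nA

7.82 nA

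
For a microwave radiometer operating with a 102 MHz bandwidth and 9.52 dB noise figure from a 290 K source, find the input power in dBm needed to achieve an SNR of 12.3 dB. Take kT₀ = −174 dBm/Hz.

−72.1 dBm

Sensitivity = −174 + 10 log₁₀(B) + NF + SNR_min
= −174 + 80.09 + 9.52 + 12.3
= −72.09 dBm → −72.1 dBm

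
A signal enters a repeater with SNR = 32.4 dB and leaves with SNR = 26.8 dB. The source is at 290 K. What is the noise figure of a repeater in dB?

5.6 dB

NF (dB) = SNR_in(dB) − SNR_out(dB) when the source is at T₀
NF = 32.4 − 26.8 = 5.6 dB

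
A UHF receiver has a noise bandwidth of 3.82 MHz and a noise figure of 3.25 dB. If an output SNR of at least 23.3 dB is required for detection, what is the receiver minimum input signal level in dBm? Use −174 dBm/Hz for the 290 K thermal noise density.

−81.6 dBm

Sensitivity = −174 + 10 log₁₀(B) + NF + SNR_min
= −174 + 65.82 + 3.25 + 23.3
= −81.63 dBm → −81.6 dBm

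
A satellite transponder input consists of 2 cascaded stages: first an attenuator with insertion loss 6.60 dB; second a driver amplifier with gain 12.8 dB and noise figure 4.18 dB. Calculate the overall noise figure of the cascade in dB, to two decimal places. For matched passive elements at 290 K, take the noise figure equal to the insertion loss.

Convert to linear (a loss of L dB is a gain of −L dB): F_i = 10^(NF_i/10), G_i = 10^(G_i,dB/10)
  Stage 1: F_1 = 10^(6.60/10) = 4.571, G_1 = 10^(−6.60/10) = 0.2188
  Stage 2: F_2 = 10^(4.18/10) = 2.618, G_2 = 10^(12.8/10) = 19.05
Friis cascade:
  F = 4.571 + (2.618 − 1)/0.2188 = 11.97
NF = 10 log₁₀(11.97) = 10.78 dB

10.78 dB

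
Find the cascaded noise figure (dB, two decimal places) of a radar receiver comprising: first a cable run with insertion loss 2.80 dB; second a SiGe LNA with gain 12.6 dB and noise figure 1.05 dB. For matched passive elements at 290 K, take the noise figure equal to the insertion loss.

3.85 dB

Convert to linear (a loss of L dB is a gain of −L dB): F_i = 10^(NF_i/10), G_i = 10^(G_i,dB/10)
  Stage 1: F_1 = 10^(2.80/10) = 1.905, G_1 = 10^(−2.80/10) = 0.5248
  Stage 2: F_2 = 10^(1.05/10) = 1.274, G_2 = 10^(12.6/10) = 18.20
Friis cascade:
  F = 1.905 + (1.274 − 1)/0.5248 = 2.427
NF = 10 log₁₀(2.427) = 3.85 dB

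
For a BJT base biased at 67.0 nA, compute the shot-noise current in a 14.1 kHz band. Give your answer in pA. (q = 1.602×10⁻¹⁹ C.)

17.4 pA

I_n = √(2qI·B)
2qI·B = 2 × 1.602×10⁻¹⁹ × 6.70×10⁻⁸ × 1.41×10⁴ = 3.03×10⁻²² A²
I_n = √(3.03×10⁻²²) = 1.74×10⁻¹¹ A = 17.4 pA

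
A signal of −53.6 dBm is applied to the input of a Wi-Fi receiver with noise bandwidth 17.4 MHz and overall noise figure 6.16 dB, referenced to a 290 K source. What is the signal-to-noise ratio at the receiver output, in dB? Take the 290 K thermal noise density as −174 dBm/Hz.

Noise floor: N = −174 + 10 log₁₀(B) + NF
10 log₁₀(1.74×10⁷) = 72.41 dB
N = −174 + 72.41 + 6.16 = −95.43 dBm
SNR = P_sig − N = −53.6 − (−95.43) = 41.83 dB → 41.8 dB

41.8 dB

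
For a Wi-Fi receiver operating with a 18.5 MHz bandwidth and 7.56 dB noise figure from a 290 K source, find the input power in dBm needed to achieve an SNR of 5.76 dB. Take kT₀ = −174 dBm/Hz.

−88.0 dBm

Sensitivity = −174 + 10 log₁₀(B) + NF + SNR_min
= −174 + 72.67 + 7.56 + 5.76
= −88.01 dBm → −88.0 dBm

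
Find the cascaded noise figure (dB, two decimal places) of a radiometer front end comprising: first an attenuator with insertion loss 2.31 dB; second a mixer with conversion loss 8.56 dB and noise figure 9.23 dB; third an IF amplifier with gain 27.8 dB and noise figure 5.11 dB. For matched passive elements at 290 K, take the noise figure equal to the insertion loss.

Convert to linear (a loss of L dB is a gain of −L dB): F_i = 10^(NF_i/10), G_i = 10^(G_i,dB/10)
  Stage 1: F_1 = 10^(2.31/10) = 1.702, G_1 = 10^(−2.31/10) = 0.5875
  Stage 2: F_2 = 10^(9.23/10) = 8.375, G_2 = 10^(−8.56/10) = 0.1393
  Stage 3: F_3 = 10^(5.11/10) = 3.243, G_3 = 10^(27.8/10) = 602.6
Friis cascade:
  F = 1.702 + (8.375 − 1)/0.5875 + (3.243 − 1)/0.08185 = 41.67
NF = 10 log₁₀(41.67) = 16.20 dB

16.20 dB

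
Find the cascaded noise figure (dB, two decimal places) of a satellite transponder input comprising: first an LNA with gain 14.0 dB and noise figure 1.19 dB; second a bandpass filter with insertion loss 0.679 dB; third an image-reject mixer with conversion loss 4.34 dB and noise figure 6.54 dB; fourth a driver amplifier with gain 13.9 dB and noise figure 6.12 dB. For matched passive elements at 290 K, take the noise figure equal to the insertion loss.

Convert to linear (a loss of L dB is a gain of −L dB): F_i = 10^(NF_i/10), G_i = 10^(G_i,dB/10)
  Stage 1: F_1 = 10^(1.19/10) = 1.315, G_1 = 10^(14.0/10) = 25.12
  Stage 2: F_2 = 10^(0.679/10) = 1.169, G_2 = 10^(−0.679/10) = 0.8553
  Stage 3: F_3 = 10^(6.54/10) = 4.508, G_3 = 10^(−4.34/10) = 0.3681
  Stage 4: F_4 = 10^(6.12/10) = 4.093, G_4 = 10^(13.9/10) = 24.55
Friis cascade:
  F = 1.315 + (1.169 − 1)/25.12 + (4.508 − 1)/21.48 + (4.093 − 1)/7.909 = 1.876
NF = 10 log₁₀(1.876) = 2.73 dB

2.73 dB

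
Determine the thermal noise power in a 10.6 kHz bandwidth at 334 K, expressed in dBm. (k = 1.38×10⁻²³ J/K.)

P_n = kTB = 1.38×10⁻²³ × 334 × 1.06×10⁴ = 4.89×10⁻¹⁷ W
In dBm: 10 log₁₀(4.89×10⁻¹⁷ / 10⁻³) = −133.1 dBm

−133.1 dBm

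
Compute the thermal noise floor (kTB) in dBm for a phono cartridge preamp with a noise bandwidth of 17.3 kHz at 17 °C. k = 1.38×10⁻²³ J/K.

−131.6 dBm

T = 17 °C + 273.15 = 290.15 K
P_n = kTB = 1.38×10⁻²³ × 290.15 × 1.73×10⁴ = 6.93×10⁻¹⁷ W
In dBm: 10 log₁₀(6.93×10⁻¹⁷ / 10⁻³) = −131.6 dBm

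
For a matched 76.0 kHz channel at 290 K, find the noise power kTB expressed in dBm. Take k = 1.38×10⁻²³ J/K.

P_n = kTB = 1.38×10⁻²³ × 290 × 7.60×10⁴ = 3.04×10⁻¹⁶ W
In dBm: 10 log₁₀(3.04×10⁻¹⁶ / 10⁻³) = −125.2 dBm

−125.2 dBm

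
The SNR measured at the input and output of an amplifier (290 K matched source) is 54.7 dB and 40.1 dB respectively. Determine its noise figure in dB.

14.6 dB

NF (dB) = SNR_in(dB) − SNR_out(dB) when the source is at T₀
NF = 54.7 − 40.1 = 14.6 dB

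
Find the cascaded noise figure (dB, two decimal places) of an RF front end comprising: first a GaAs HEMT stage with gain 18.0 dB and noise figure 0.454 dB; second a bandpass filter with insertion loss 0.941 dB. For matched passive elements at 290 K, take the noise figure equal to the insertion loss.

Convert to linear (a loss of L dB is a gain of −L dB): F_i = 10^(NF_i/10), G_i = 10^(G_i,dB/10)
  Stage 1: F_1 = 10^(0.454/10) = 1.110, G_1 = 10^(18.0/10) = 63.10
  Stage 2: F_2 = 10^(0.941/10) = 1.242, G_2 = 10^(−0.941/10) = 0.8052
Friis cascade:
  F = 1.110 + (1.242 − 1)/63.10 = 1.114
NF = 10 log₁₀(1.114) = 0.47 dB

0.47 dB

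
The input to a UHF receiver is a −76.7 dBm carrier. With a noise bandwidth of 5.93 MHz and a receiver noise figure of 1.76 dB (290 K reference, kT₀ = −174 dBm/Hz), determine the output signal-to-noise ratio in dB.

Noise floor: N = −174 + 10 log₁₀(B) + NF
10 log₁₀(5.93×10⁶) = 67.73 dB
N = −174 + 67.73 + 1.76 = −104.51 dBm
SNR = P_sig − N = −76.7 − (−104.51) = 27.81 dB → 27.8 dB

27.8 dB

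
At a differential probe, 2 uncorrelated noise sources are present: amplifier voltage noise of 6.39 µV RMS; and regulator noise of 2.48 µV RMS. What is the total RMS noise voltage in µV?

6.85 µV

Uncorrelated sources add in power (mean-square): V_tot = √(ΣV_i²)
V_tot = √[(6.39×10⁻⁶)² + (2.48×10⁻⁶)²] = 6.85×10⁻⁶ V = 6.85 µV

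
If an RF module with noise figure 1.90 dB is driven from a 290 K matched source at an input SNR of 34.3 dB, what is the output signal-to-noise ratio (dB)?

32.40 dB

By definition F = SNR_in/SNR_out, so in dB: SNR_out = SNR_in − NF
SNR_out = 34.3 − 1.90 = 32.40 dB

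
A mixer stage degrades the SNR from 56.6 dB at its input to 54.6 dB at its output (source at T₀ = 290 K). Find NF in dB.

NF (dB) = SNR_in(dB) − SNR_out(dB) when the source is at T₀
NF = 56.6 − 54.6 = 2.0 dB

2.0 dB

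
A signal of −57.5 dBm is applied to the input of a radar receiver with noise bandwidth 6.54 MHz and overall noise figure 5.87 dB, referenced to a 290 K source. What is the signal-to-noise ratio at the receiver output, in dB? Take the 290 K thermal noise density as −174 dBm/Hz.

42.5 dB

Noise floor: N = −174 + 10 log₁₀(B) + NF
10 log₁₀(6.54×10⁶) = 68.16 dB
N = −174 + 68.16 + 5.87 = −99.97 dBm
SNR = P_sig − N = −57.5 − (−99.97) = 42.47 dB → 42.5 dB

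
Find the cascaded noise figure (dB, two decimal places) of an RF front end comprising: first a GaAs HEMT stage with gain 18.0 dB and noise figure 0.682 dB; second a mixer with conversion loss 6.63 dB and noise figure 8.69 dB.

1.04 dB

Convert to linear (a loss of L dB is a gain of −L dB): F_i = 10^(NF_i/10), G_i = 10^(G_i,dB/10)
  Stage 1: F_1 = 10^(0.682/10) = 1.170, G_1 = 10^(18.0/10) = 63.10
  Stage 2: F_2 = 10^(8.69/10) = 7.396, G_2 = 10^(−6.63/10) = 0.2173
Friis cascade:
  F = 1.170 + (7.396 − 1)/63.10 = 1.271
NF = 10 log₁₀(1.271) = 1.04 dB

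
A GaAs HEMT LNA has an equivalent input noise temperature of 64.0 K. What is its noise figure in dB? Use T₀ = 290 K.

0.866 dB

F = 1 + T_e/T₀ = 1 + 64.0/290 = 1.22069
NF = 10 log₁₀(1.22069) = 0.866 dB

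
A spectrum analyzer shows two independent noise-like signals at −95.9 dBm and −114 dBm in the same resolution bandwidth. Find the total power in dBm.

Convert to linear, add, convert back:
P₁ = 2.57×10⁻¹³ W, P₂ = 3.98×10⁻¹⁵ W
P_tot = 2.61×10⁻¹³ W → 10 log₁₀(P_tot / 10⁻³) = −95.8 dBm

−95.8 dBm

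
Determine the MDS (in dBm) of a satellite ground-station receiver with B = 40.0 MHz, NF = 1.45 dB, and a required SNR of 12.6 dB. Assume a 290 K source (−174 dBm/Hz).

−83.9 dBm

Sensitivity = −174 + 10 log₁₀(B) + NF + SNR_min
= −174 + 76.02 + 1.45 + 12.6
= −83.93 dBm → −83.9 dBm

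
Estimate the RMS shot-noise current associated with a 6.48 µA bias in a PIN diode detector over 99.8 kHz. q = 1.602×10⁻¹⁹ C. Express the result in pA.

I_n = √(2qI·B)
2qI·B = 2 × 1.602×10⁻¹⁹ × 6.48×10⁻⁶ × 9.98×10⁴ = 2.07×10⁻¹⁹ A²
I_n = √(2.07×10⁻¹⁹) = 4.55×10⁻¹⁰ A = 455 pA

455 pA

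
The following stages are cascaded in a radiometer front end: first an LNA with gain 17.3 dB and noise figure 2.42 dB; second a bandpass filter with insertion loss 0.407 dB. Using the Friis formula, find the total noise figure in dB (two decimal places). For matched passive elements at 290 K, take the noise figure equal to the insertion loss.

Convert to linear (a loss of L dB is a gain of −L dB): F_i = 10^(NF_i/10), G_i = 10^(G_i,dB/10)
  Stage 1: F_1 = 10^(2.42/10) = 1.746, G_1 = 10^(17.3/10) = 53.70
  Stage 2: F_2 = 10^(0.407/10) = 1.098, G_2 = 10^(−0.407/10) = 0.9105
Friis cascade:
  F = 1.746 + (1.098 − 1)/53.70 = 1.748
NF = 10 log₁₀(1.748) = 2.42 dB

2.42 dB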